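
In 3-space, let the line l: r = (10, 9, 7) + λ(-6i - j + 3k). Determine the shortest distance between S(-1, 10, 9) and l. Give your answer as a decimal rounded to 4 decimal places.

4.0513

Taking (10, 9, 7) on l with direction v = (-6, -1, 3): w = S − (10, 9, 7) = (-11, 1, 2), and w × v = (5, 21, 17).
Distance = |w × v| / |v| = √755 / √46 ≈ 4.0513.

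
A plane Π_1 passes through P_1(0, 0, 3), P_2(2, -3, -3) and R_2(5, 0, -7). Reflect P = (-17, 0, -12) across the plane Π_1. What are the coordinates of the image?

P_1P_2 = (2, -3, -6), P_1R_2 = (5, 0, -10); a normal to Π_1 is P_1P_2 × P_1R_2 = (30, -10, 15).
Using P_1: Π_1 has equation 30x - 10y + 15z = 45.
λ = (n·P − d)/|n|² = (-690 − 45)/1225 = -3/5.
Reflection = P − 2λn = (-17, 0, -12) − (-6/5)·(30, -10, 15) = (19, -12, 6).

(19, -12, 6)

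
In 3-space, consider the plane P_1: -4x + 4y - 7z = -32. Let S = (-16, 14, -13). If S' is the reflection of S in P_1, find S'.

(8, -10, 29)

λ = (n·S − d)/|n|² = (211 − (-32))/81 = 3.
Reflection = S − 2λn = (-16, 14, -13) − 6·(-4, 4, -7) = (8, -10, 29).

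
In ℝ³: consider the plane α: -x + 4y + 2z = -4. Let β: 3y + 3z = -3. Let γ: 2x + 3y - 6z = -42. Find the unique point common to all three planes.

Solving the 3×3 linear system -x + 4y + 2z = -4, 3y + 3z = -3, 2x + 3y - 6z = -42 (e.g. by elimination or Cramer's rule, determinant = 39) gives (-6, -4, 3).

(-6, -4, 3)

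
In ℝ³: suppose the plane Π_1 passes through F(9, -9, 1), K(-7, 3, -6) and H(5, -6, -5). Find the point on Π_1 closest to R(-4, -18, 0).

(5, -6, 0)

FK = (-16, 12, -7), FH = (-4, 3, -6); a normal to Π_1 is FK × FH = (-51, -68, 0).
Using F: Π_1 has equation -51x - 68y = 153.
Foot = R − λn with λ = (n·R − d)/|n|² = (1428 − 153)/7225 = 3/17.
Foot = (-4, -18, 0) − (3/17)·(-51, -68, 0) = (5, -6, 0).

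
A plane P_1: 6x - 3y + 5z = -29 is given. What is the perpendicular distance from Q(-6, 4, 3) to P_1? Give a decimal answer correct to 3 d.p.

n·Q − d = (6)·(-6) + (-3)·(4) + (5)·(3) − (-29) = -4; |n| = √70.
Distance = |-4| / √70 = 4/√70 ≈ 0.478.

0.478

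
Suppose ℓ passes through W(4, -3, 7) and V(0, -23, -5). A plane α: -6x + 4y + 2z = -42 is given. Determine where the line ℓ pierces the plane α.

A direction vector for ℓ is V − W = (-4, -20, -12).
Substitute r = (4, -3, 7) + t(-4, -20, -12) into the plane: -22 + (-80)t = -42, so t = 1/4.
Intersection: (4, -3, 7) + (1/4)·(-4, -20, -12) = (3, -8, 4).

(3, -8, 4)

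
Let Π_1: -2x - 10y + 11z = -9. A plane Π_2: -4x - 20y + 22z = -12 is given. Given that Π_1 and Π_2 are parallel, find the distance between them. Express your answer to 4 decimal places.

0.2000

Rescale Π_2 by 1/2: -2x - 10y + 11z = -6. Then distance = |-9 − (-6)| / √225 ≈ 0.2000.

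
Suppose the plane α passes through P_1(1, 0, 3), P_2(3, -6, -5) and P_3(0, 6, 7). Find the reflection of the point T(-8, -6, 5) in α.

P_1P_2 = (2, -6, -8), P_1P_3 = (-1, 6, 4); a normal to α is P_1P_2 × P_1P_3 = (24, 0, 6).
Using P_1: α has equation 24x + 6z = 42.
λ = (n·T − d)/|n|² = (-162 − 42)/612 = -1/3.
Reflection = T − 2λn = (-8, -6, 5) − (-2/3)·(24, 0, 6) = (8, -6, 9).

(8, -6, 9)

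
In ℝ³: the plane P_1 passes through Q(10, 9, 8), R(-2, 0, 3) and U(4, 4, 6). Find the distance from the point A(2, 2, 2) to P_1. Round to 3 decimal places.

2.000

QR = (-12, -9, -5), QU = (-6, -5, -2); a normal to P_1 is QR × QU = (-7, 6, 6).
Using Q: P_1 has equation -7x + 6y + 6z = 32.
n·A − d = (-7)·(2) + (6)·(2) + (6)·(2) − 32 = -22; |n| = √121.
Distance = |-22| / √121 = 22/√121 ≈ 2.000.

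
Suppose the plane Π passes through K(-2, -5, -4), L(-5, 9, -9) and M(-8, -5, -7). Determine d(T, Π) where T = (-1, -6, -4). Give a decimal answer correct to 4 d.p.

0.6547

KL = (-3, 14, -5), KM = (-6, 0, -3); a normal to Π is KL × KM = (-42, 21, 84).
Using K: Π has equation -42x + 21y + 84z = -357.
n·T − d = (-42)·(-1) + (21)·(-6) + (84)·(-4) − (-357) = -63; |n| = √9261.
Distance = |-63| / √9261 = 63/√9261 ≈ 0.6547.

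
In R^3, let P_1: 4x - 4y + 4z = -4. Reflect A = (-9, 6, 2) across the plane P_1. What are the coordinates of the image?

λ = (n·A − d)/|n|² = (-52 − (-4))/48 = -1.
Reflection = A − 2λn = (-9, 6, 2) − (-2)·(4, -4, 4) = (-1, -2, 10).

(-1, -2, 10)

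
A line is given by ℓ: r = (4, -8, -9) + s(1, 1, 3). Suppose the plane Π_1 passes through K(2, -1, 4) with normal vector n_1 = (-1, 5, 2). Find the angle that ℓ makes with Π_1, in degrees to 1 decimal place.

33.4

Π_1: n_1·r = n_1·K gives -x + 5y + 2z = 1.
sin θ = |n·v| / (|n||v|) = |10| / (√30 · √11) = 0.55048.
θ ≈ 33.4°.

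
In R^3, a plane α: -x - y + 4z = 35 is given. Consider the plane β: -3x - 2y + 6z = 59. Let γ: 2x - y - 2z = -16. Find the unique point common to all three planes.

Solving the 3×3 linear system -x - y + 4z = 35, -3x - 2y + 6z = 59, 2x - y - 2z = -16 (e.g. by elimination or Cramer's rule, determinant = 12) gives (-3, -4, 7).

(-3, -4, 7)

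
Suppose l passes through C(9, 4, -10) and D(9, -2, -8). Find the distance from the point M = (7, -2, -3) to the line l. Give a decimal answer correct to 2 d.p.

5.15

A direction vector for l is D − C = (0, -6, 2).
Taking (9, 4, -10) on l with direction v = (0, -6, 2): w = M − (9, 4, -10) = (-2, -6, 7), and w × v = (30, 4, 12).
Distance = |w × v| / |v| = √1060 / √40 ≈ 5.15.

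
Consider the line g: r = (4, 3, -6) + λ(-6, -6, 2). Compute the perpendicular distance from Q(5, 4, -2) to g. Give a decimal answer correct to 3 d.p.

Taking (4, 3, -6) on g with direction v = (-6, -6, 2): w = Q − (4, 3, -6) = (1, 1, 4), and w × v = (26, -26, 0).
Distance = |w × v| / |v| = √1352 / √76 ≈ 4.218.

4.218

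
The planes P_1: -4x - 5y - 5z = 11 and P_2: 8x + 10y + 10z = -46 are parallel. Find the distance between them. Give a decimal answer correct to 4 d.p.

Rescale P_2 by 1/(-2): -4x - 5y - 5z = 23. Then distance = |11 − 23| / √66 ≈ 1.4771.

1.4771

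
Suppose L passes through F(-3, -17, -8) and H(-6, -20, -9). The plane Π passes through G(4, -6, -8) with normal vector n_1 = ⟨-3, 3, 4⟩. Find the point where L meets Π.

A direction vector for L is H − F = (-3, -3, -1).
Π: n_1·r = n_1·G gives -3x + 3y + 4z = -62.
Substitute r = (-3, -17, -8) + t(-3, -3, -1) into the plane: -74 + (-4)t = -62, so t = -3.
Intersection: (-3, -17, -8) + (-3)·(-3, -3, -1) = (6, -8, -5).

(6, -8, -5)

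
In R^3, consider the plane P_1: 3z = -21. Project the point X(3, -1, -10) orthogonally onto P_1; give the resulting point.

(3, -1, -7)

Foot = X − λn with λ = (n·X − d)/|n|² = (-30 − (-21))/9 = -1.
Foot = (3, -1, -10) − (-1)·(0, 0, 3) = (3, -1, -7).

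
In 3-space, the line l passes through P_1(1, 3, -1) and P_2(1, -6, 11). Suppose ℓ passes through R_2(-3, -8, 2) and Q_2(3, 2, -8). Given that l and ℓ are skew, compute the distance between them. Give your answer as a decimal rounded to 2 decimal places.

A direction vector for l is P_2 − P_1 = (0, -9, 12).
A direction vector for ℓ is Q_2 − R_2 = (6, 10, -10).
Common perpendicular direction n = (0, -9, 12) × (6, 10, -10) = (-30, 72, 54).
With w = (-3, -8, 2) − (1, 3, -1) = (-4, -11, 3), w · n = -510.
Distance = |w · n| / |n| = |-510| / √9000 ≈ 5.38.

5.38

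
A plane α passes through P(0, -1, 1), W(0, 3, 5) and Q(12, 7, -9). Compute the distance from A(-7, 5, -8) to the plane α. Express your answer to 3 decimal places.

12.369

PW = (0, 4, 4), PQ = (12, 8, -10); a normal to α is PW × PQ = (-72, 48, -48).
Using P: α has equation -72x + 48y - 48z = -96.
n·A − d = (-72)·(-7) + (48)·(5) + (-48)·(-8) − (-96) = 1224; |n| = √9792.
Distance = |1224| / √9792 = 1224/√9792 ≈ 12.369.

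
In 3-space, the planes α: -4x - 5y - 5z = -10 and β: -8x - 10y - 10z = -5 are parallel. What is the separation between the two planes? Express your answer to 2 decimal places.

Rescale β by 1/2: -4x - 5y - 5z = -5/2. Then distance = |-10 − (-5/2)| / √66 ≈ 0.92.

0.92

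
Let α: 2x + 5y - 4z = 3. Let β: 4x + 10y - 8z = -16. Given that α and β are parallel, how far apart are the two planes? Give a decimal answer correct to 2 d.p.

1.64

Rescale β by 1/2: 2x + 5y - 4z = -8. Then distance = |3 − (-8)| / √45 ≈ 1.64.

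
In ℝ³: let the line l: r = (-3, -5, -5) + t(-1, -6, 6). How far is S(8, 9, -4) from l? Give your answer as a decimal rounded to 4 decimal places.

14.4739

Taking (-3, -5, -5) on l with direction v = (-1, -6, 6): w = S − (-3, -5, -5) = (11, 14, 1), and w × v = (90, -67, -52).
Distance = |w × v| / |v| = √15293 / √73 ≈ 14.4739.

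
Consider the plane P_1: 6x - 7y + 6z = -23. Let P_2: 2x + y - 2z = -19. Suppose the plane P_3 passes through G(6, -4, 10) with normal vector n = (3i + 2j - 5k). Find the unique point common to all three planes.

(-5, 5, 7)

P_3: n·r = n·G gives 3x + 2y - 5z = -40.
Solving the 3×3 linear system 6x - 7y + 6z = -23, 2x + y - 2z = -19, 3x + 2y - 5z = -40 (e.g. by elimination or Cramer's rule, determinant = -28) gives (-5, 5, 7).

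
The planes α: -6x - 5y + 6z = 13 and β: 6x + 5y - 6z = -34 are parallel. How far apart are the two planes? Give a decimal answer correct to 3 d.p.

2.132

Rescale β by 1/(-1): -6x - 5y + 6z = 34. Then distance = |13 − 34| / √97 ≈ 2.132.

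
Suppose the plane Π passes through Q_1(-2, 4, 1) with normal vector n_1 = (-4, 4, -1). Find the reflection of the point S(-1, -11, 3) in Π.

(-17, 5, -1)

Π: n_1·r = n_1·Q_1 gives -4x + 4y - z = 23.
λ = (n·S − d)/|n|² = (-43 − 23)/33 = -2.
Reflection = S − 2λn = (-1, -11, 3) − (-4)·(-4, 4, -1) = (-17, 5, -1).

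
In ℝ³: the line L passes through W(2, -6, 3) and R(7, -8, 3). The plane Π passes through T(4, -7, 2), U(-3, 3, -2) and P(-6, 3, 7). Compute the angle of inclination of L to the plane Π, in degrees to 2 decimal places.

A direction vector for L is R − W = (5, -2, 0).
TU = (-7, 10, -4), TP = (-10, 10, 5); a normal to Π is TU × TP = (90, 75, 30).
Using T: Π has equation 90x + 75y + 30z = -105.
sin θ = |n·v| / (|n||v|) = |300| / (√14625 · √29) = 0.46065.
θ ≈ 27.43°.

27.43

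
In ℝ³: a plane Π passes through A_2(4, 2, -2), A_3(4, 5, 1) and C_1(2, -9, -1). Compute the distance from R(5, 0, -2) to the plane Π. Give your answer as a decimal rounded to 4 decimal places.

1.2978

A_2A_3 = (0, 3, 3), A_2C_1 = (-2, -11, 1); a normal to Π is A_2A_3 × A_2C_1 = (36, -6, 6).
Using A_2: Π has equation 36x - 6y + 6z = 120.
n·R − d = (36)·(5) + (-6)·(0) + (6)·(-2) − 120 = 48; |n| = √1368.
Distance = |48| / √1368 = 48/√1368 ≈ 1.2978.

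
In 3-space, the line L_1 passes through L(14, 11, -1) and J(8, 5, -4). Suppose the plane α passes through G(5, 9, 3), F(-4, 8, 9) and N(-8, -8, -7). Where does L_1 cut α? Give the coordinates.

A direction vector for L_1 is J − L = (-6, -6, -3).
GF = (-9, -1, 6), GN = (-13, -17, -10); a normal to α is GF × GN = (112, -168, 140).
Using G: α has equation 112x - 168y + 140z = -532.
Substitute r = (14, 11, -1) + t(-6, -6, -3) into the plane: -420 + (-84)t = -532, so t = 4/3.
Intersection: (14, 11, -1) + (4/3)·(-6, -6, -3) = (6, 3, -5).

(6, 3, -5)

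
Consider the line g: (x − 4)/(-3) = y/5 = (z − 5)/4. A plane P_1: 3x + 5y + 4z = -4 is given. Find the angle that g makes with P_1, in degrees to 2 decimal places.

g has direction (-3, 5, 4) through (4, 0, 5).
sin θ = |n·v| / (|n||v|) = |32| / (√50 · √50) = 0.64000.
θ ≈ 39.79°.

39.79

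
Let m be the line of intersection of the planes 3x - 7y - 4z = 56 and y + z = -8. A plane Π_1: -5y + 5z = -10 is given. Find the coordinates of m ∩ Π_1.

Direction of m: (3, -7, -4) × (0, 1, 1) = (-3, -3, 3).
A point on m: solving the two plane equations with x = -3 gives (-3, -11, 3).
Substitute r = (-3, -11, 3) + t(-3, -3, 3) into the plane: 70 + 30t = -10, so t = -8/3.
Intersection: (-3, -11, 3) + (-8/3)·(-3, -3, 3) = (5, -3, -5).

(5, -3, -5)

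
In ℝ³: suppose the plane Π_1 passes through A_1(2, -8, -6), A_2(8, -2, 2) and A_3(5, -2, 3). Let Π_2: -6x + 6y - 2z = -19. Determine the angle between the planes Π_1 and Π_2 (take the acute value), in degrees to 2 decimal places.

35.48

A_1A_2 = (6, 6, 8), A_1A_3 = (3, 6, 9); a normal to Π_1 is A_1A_2 × A_1A_3 = (6, -30, 18).
Using A_1: Π_1 has equation 6x - 30y + 18z = 144.
cos θ = |n₁·n₂| / (|n₁||n₂|) = |-252| / (√1260 · √76).
θ = arccos(0.81435) ≈ 35.48°.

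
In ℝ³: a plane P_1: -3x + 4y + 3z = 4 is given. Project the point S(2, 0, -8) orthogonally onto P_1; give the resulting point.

Foot = S − λn with λ = (n·S − d)/|n|² = (-30 − 4)/34 = -1.
Foot = (2, 0, -8) − (-1)·(-3, 4, 3) = (-1, 4, -5).

(-1, 4, -5)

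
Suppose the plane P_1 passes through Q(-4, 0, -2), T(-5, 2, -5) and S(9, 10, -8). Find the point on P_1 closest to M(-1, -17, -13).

(-7, -2, -1)

QT = (-1, 2, -3), QS = (13, 10, -6); a normal to P_1 is QT × QS = (18, -45, -36).
Using Q: P_1 has equation 18x - 45y - 36z = 0.
Foot = M − λn with λ = (n·M − d)/|n|² = (1215 − 0)/3645 = 1/3.
Foot = (-1, -17, -13) − (1/3)·(18, -45, -36) = (-7, -2, -1).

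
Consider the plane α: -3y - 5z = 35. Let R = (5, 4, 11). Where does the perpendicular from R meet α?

(5, -5, -4)

Foot = R − λn with λ = (n·R − d)/|n|² = (-67 − 35)/34 = -3.
Foot = (5, 4, 11) − (-3)·(0, -3, -5) = (5, -5, -4).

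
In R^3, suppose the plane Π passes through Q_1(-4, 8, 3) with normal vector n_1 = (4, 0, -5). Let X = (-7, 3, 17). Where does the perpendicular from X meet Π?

(1, 3, 7)

Π: n_1·r = n_1·Q_1 gives 4x - 5z = -31.
Foot = X − λn with λ = (n·X − d)/|n|² = (-113 − (-31))/41 = -2.
Foot = (-7, 3, 17) − (-2)·(4, 0, -5) = (1, 3, 7).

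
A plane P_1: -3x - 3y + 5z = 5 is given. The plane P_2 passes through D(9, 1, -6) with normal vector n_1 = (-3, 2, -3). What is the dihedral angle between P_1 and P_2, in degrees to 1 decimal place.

P_2: n_1·r = n_1·D gives -3x + 2y - 3z = -7.
cos θ = |n₁·n₂| / (|n₁||n₂|) = |-12| / (√43 · √22).
θ = arccos(0.39015) ≈ 67.0°.

67.0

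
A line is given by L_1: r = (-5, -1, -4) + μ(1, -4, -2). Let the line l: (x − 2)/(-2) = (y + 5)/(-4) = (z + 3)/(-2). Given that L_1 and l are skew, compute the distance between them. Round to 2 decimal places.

l has direction (-2, -4, -2) through (2, -5, -3).
Common perpendicular direction n = (1, -4, -2) × (-2, -4, -2) = (0, 6, -12).
With w = (2, -5, -3) − (-5, -1, -4) = (7, -4, 1), w · n = -36.
Distance = |w · n| / |n| = |-36| / √180 ≈ 2.68.

2.68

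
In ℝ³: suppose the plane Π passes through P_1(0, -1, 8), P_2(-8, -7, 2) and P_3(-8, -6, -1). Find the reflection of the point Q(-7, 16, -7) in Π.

P_1P_2 = (-8, -6, -6), P_1P_3 = (-8, -5, -9); a normal to Π is P_1P_2 × P_1P_3 = (24, -24, -8).
Using P_1: Π has equation 24x - 24y - 8z = -40.
λ = (n·Q − d)/|n|² = (-496 − (-40))/1216 = -3/8.
Reflection = Q − 2λn = (-7, 16, -7) − (-3/4)·(24, -24, -8) = (11, -2, -13).

(11, -2, -13)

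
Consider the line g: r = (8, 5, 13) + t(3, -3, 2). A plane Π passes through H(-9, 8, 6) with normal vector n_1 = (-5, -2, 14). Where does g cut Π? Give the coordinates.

(5, 8, 11)

Π: n_1·r = n_1·H gives -5x - 2y + 14z = 113.
Substitute r = (8, 5, 13) + t(3, -3, 2) into the plane: 132 + 19t = 113, so t = -1.
Intersection: (8, 5, 13) + (-1)·(3, -3, 2) = (5, 8, 11).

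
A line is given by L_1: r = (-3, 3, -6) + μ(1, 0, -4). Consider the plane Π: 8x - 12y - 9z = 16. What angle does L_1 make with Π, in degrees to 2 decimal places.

38.88

sin θ = |n·v| / (|n||v|) = |44| / (√289 · √17) = 0.62774.
θ ≈ 38.88°.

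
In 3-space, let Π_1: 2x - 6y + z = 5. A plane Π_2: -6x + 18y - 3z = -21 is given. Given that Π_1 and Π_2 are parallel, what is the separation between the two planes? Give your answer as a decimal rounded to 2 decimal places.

0.31

Rescale Π_2 by 1/(-3): 2x - 6y + z = 7. Then distance = |5 − 7| / √41 ≈ 0.31.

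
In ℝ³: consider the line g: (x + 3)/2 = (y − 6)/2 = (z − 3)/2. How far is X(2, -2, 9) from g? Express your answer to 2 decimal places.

g has direction (2, 2, 2) through (-3, 6, 3).
Taking (-3, 6, 3) on g with direction v = (2, 2, 2): w = X − (-3, 6, 3) = (5, -8, 6), and w × v = (-28, 2, 26).
Distance = |w × v| / |v| = √1464 / √12 ≈ 11.05.

11.05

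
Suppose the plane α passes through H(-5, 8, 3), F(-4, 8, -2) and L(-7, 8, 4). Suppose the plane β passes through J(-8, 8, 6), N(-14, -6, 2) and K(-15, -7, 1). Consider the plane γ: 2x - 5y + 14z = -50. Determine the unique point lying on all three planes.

HF = (1, 0, -5), HL = (-2, 0, 1); a normal to α is HF × HL = (0, 9, 0).
Using H: α has equation 9y = 72.
JN = (-6, -14, -4), JK = (-7, -15, -5); a normal to β is JN × JK = (10, -2, -8).
Using J: β has equation 10x - 2y - 8z = -144.
Solving the 3×3 linear system 9y = 72, 10x - 2y - 8z = -144, 2x - 5y + 14z = -50 (e.g. by elimination or Cramer's rule, determinant = -1404) gives (-12, 8, 1).

(-12, 8, 1)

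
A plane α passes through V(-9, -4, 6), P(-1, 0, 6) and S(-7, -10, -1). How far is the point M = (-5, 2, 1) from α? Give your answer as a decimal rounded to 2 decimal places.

VP = (8, 4, 0), VS = (2, -6, -7); a normal to α is VP × VS = (-28, 56, -56).
Using V: α has equation -28x + 56y - 56z = -308.
n·M − d = (-28)·(-5) + (56)·(2) + (-56)·(1) − (-308) = 504; |n| = √7056.
Distance = |504| / √7056 = 504/√7056 ≈ 6.00.

6.00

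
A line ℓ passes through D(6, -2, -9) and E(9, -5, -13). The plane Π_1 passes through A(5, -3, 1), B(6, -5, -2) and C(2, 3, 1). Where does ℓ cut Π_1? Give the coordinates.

A direction vector for ℓ is E − D = (3, -3, -4).
AB = (1, -2, -3), AC = (-3, 6, 0); a normal to Π_1 is AB × AC = (18, 9, 0).
Using A: Π_1 has equation 18x + 9y = 63.
Substitute r = (6, -2, -9) + t(3, -3, -4) into the plane: 90 + 27t = 63, so t = -1.
Intersection: (6, -2, -9) + (-1)·(3, -3, -4) = (3, 1, -5).

(3, 1, -5)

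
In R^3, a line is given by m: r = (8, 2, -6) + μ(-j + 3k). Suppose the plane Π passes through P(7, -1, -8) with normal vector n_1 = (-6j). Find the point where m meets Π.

Π: n_1·r = n_1·P gives -6y = 6.
Substitute r = (8, 2, -6) + t(0, -1, 3) into the plane: -12 + 6t = 6, so t = 3.
Intersection: (8, 2, -6) + 3·(0, -1, 3) = (8, -1, 3).

(8, -1, 3)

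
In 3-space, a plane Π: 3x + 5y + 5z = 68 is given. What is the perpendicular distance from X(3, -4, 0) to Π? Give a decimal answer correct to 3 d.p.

10.285

n·X − d = (3)·(3) + (5)·(-4) + (5)·(0) − 68 = -79; |n| = √59.
Distance = |-79| / √59 = 79/√59 ≈ 10.285.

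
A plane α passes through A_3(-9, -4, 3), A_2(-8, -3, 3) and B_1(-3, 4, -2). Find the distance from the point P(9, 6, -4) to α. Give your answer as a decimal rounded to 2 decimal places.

A_3A_2 = (1, 1, 0), A_3B_1 = (6, 8, -5); a normal to α is A_3A_2 × A_3B_1 = (-5, 5, 2).
Using A_3: α has equation -5x + 5y + 2z = 31.
n·P − d = (-5)·(9) + (5)·(6) + (2)·(-4) − 31 = -54; |n| = √54.
Distance = |-54| / √54 = 54/√54 ≈ 7.35.

7.35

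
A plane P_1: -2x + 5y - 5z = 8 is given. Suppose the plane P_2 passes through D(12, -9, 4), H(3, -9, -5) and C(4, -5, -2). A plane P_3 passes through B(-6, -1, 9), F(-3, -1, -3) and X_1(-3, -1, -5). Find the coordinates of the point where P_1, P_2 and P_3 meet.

(1, -1, -3)

DH = (-9, 0, -9), DC = (-8, 4, -6); a normal to P_2 is DH × DC = (36, 18, -36).
Using D: P_2 has equation 36x + 18y - 36z = 126.
BF = (3, 0, -12), BX_1 = (3, 0, -14); a normal to P_3 is BF × BX_1 = (0, 6, 0).
Using B: P_3 has equation 6y = -6.
Solving the 3×3 linear system -2x + 5y - 5z = 8, 36x + 18y - 36z = 126, 6y = -6 (e.g. by elimination or Cramer's rule, determinant = -1512) gives (1, -1, -3).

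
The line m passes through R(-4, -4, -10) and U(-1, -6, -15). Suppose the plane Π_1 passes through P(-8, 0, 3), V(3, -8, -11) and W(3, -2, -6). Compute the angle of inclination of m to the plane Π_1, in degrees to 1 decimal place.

A direction vector for m is U − R = (3, -2, -5).
PV = (11, -8, -14), PW = (11, -2, -9); a normal to Π_1 is PV × PW = (44, -55, 66).
Using P: Π_1 has equation 44x - 55y + 66z = -154.
sin θ = |n·v| / (|n||v|) = |-88| / (√9317 · √38) = 0.14789.
θ ≈ 8.5°.

8.5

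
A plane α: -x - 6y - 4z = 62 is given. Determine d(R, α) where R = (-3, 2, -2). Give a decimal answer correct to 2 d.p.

n·R − d = (-1)·(-3) + (-6)·(2) + (-4)·(-2) − 62 = -63; |n| = √53.
Distance = |-63| / √53 = 63/√53 ≈ 8.65.

8.65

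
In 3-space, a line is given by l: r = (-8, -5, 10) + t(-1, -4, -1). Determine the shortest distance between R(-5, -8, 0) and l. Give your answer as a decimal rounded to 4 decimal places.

Taking (-8, -5, 10) on l with direction v = (-1, -4, -1): w = R − (-8, -5, 10) = (3, -3, -10), and w × v = (-37, 13, -15).
Distance = |w × v| / |v| = √1763 / √18 ≈ 9.8967.

9.8967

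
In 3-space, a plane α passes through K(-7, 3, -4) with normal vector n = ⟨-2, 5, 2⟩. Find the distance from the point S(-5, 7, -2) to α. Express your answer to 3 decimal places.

3.482

α: n·r = n·K gives -2x + 5y + 2z = 21.
n·S − d = (-2)·(-5) + (5)·(7) + (2)·(-2) − 21 = 20; |n| = √33.
Distance = |20| / √33 = 20/√33 ≈ 3.482.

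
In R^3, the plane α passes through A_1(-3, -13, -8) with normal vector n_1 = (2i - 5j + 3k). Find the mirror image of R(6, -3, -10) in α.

(10, -13, -4)

α: n_1·r = n_1·A_1 gives 2x - 5y + 3z = 35.
λ = (n·R − d)/|n|² = (-3 − 35)/38 = -1.
Reflection = R − 2λn = (6, -3, -10) − (-2)·(2, -5, 3) = (10, -13, -4).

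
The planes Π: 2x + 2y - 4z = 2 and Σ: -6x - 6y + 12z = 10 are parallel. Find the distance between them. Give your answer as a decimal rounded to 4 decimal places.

Rescale Σ by 1/(-3): 2x + 2y - 4z = -10/3. Then distance = |2 − (-10/3)| / √24 ≈ 1.0887.

1.0887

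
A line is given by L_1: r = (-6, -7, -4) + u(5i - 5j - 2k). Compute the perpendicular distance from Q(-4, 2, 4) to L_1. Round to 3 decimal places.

10.042

Taking (-6, -7, -4) on L_1 with direction v = (5, -5, -2): w = Q − (-6, -7, -4) = (2, 9, 8), and w × v = (22, 44, -55).
Distance = |w × v| / |v| = √5445 / √54 ≈ 10.042.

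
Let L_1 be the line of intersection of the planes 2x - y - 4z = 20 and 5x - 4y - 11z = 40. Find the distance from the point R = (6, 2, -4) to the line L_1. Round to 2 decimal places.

7.13

Direction of L_1: (2, -1, -4) × (5, -4, -11) = (-5, 2, -3).
A point on L_1: solving the two plane equations with x = 10 gives (10, 8, -2).
Taking (10, 8, -2) on L_1 with direction v = (-5, 2, -3): w = R − (10, 8, -2) = (-4, -6, -2), and w × v = (22, -2, -38).
Distance = |w × v| / |v| = √1932 / √38 ≈ 7.13.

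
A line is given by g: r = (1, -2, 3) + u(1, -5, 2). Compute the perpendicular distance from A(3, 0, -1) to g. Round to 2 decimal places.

3.93

Taking (1, -2, 3) on g with direction v = (1, -5, 2): w = A − (1, -2, 3) = (2, 2, -4), and w × v = (-16, -8, -12).
Distance = |w × v| / |v| = √464 / √30 ≈ 3.93.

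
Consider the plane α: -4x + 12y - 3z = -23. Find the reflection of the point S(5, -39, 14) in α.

λ = (n·S − d)/|n|² = (-530 − (-23))/169 = -3.
Reflection = S − 2λn = (5, -39, 14) − (-6)·(-4, 12, -3) = (-19, 33, -4).

(-19, 33, -4)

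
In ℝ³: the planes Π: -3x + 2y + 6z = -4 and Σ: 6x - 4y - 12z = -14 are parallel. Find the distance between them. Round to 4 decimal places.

1.5714

Rescale Σ by 1/(-2): -3x + 2y + 6z = 7. Then distance = |-4 − 7| / √49 ≈ 1.5714.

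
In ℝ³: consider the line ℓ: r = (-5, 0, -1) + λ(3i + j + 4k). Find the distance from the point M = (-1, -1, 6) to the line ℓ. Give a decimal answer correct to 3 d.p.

2.739

Taking (-5, 0, -1) on ℓ with direction v = (3, 1, 4): w = M − (-5, 0, -1) = (4, -1, 7), and w × v = (-11, 5, 7).
Distance = |w × v| / |v| = √195 / √26 ≈ 2.739.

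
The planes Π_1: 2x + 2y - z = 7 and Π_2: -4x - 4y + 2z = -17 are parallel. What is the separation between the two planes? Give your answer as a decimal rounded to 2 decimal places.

0.50

Rescale Π_2 by 1/(-2): 2x + 2y - z = 17/2. Then distance = |7 − (17/2)| / √9 ≈ 0.50.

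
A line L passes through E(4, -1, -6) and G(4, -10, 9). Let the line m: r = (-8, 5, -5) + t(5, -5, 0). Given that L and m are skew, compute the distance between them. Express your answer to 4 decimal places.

A direction vector for L is G − E = (0, -9, 15).
Common perpendicular direction n = (0, -9, 15) × (5, -5, 0) = (75, 75, 45).
With w = (-8, 5, -5) − (4, -1, -6) = (-12, 6, 1), w · n = -405.
Distance = |w · n| / |n| = |-405| / √13275 ≈ 3.5151.

3.5151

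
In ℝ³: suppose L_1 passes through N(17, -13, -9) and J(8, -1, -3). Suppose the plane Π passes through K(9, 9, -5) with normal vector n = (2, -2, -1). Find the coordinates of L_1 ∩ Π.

A direction vector for L_1 is J − N = (-9, 12, 6).
Π: n·r = n·K gives 2x - 2y - z = 5.
Substitute r = (17, -13, -9) + t(-9, 12, 6) into the plane: 69 + (-48)t = 5, so t = 4/3.
Intersection: (17, -13, -9) + (4/3)·(-9, 12, 6) = (5, 3, -1).

(5, 3, -1)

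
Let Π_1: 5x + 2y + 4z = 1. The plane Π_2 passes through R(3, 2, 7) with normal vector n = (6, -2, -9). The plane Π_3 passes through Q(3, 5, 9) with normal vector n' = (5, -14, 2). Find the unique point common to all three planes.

(-3, 2, 3)

Π_2: n·r = n·R gives 6x - 2y - 9z = -49.
Π_3: n'·r = n'·Q gives 5x - 14y + 2z = -37.
Solving the 3×3 linear system 5x + 2y + 4z = 1, 6x - 2y - 9z = -49, 5x - 14y + 2z = -37 (e.g. by elimination or Cramer's rule, determinant = -1060) gives (-3, 2, 3).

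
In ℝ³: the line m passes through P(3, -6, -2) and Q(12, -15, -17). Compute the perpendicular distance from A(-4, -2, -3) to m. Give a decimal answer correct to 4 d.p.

6.9114

A direction vector for m is Q − P = (9, -9, -15).
Taking (3, -6, -2) on m with direction v = (9, -9, -15): w = A − (3, -6, -2) = (-7, 4, -1), and w × v = (-69, -114, 27).
Distance = |w × v| / |v| = √18486 / √387 ≈ 6.9114.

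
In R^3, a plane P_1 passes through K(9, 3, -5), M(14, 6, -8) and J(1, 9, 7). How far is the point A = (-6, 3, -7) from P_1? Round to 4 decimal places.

10.8732

KM = (5, 3, -3), KJ = (-8, 6, 12); a normal to P_1 is KM × KJ = (54, -36, 54).
Using K: P_1 has equation 54x - 36y + 54z = 108.
n·A − d = (54)·(-6) + (-36)·(3) + (54)·(-7) − 108 = -918; |n| = √7128.
Distance = |-918| / √7128 = 918/√7128 ≈ 10.8732.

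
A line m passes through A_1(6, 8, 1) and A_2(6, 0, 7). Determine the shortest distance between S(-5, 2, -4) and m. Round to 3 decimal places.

13.370

A direction vector for m is A_2 − A_1 = (0, -8, 6).
Taking (6, 8, 1) on m with direction v = (0, -8, 6): w = S − (6, 8, 1) = (-11, -6, -5), and w × v = (-76, 66, 88).
Distance = |w × v| / |v| = √17876 / √100 ≈ 13.370.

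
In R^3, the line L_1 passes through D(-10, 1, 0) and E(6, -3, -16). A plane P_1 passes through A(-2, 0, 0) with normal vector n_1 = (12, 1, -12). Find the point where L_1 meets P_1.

A direction vector for L_1 is E − D = (16, -4, -16).
P_1: n_1·r = n_1·A gives 12x + y - 12z = -24.
Substitute r = (-10, 1, 0) + t(16, -4, -16) into the plane: -119 + 380t = -24, so t = 1/4.
Intersection: (-10, 1, 0) + (1/4)·(16, -4, -16) = (-6, 0, -4).

(-6, 0, -4)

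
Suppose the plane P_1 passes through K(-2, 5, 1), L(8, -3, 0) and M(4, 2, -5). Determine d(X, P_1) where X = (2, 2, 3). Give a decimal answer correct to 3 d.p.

0.744

KL = (10, -8, -1), KM = (6, -3, -6); a normal to P_1 is KL × KM = (45, 54, 18).
Using K: P_1 has equation 45x + 54y + 18z = 198.
n·X − d = (45)·(2) + (54)·(2) + (18)·(3) − 198 = 54; |n| = √5265.
Distance = |54| / √5265 = 54/√5265 ≈ 0.744.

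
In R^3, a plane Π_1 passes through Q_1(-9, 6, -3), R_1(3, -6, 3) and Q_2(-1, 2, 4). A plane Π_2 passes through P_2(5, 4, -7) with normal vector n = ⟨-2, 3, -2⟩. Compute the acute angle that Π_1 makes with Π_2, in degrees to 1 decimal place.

76.1

Q_1R_1 = (12, -12, 6), Q_1Q_2 = (8, -4, 7); a normal to Π_1 is Q_1R_1 × Q_1Q_2 = (-60, -36, 48).
Using Q_1: Π_1 has equation -60x - 36y + 48z = 180.
Π_2: n·r = n·P_2 gives -2x + 3y - 2z = 16.
cos θ = |n₁·n₂| / (|n₁||n₂|) = |-84| / (√7200 · √17).
θ = arccos(0.24010) ≈ 76.1°.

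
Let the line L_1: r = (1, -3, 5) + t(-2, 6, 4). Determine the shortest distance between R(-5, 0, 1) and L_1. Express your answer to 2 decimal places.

7.58

Taking (1, -3, 5) on L_1 with direction v = (-2, 6, 4): w = R − (1, -3, 5) = (-6, 3, -4), and w × v = (36, 32, -30).
Distance = |w × v| / |v| = √3220 / √56 ≈ 7.58.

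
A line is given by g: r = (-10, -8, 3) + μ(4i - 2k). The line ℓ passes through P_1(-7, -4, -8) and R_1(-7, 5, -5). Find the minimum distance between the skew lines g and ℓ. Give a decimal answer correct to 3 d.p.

A direction vector for ℓ is R_1 − P_1 = (0, 9, 3).
Common perpendicular direction n = (4, 0, -2) × (0, 9, 3) = (18, -12, 36).
With w = (-7, -4, -8) − (-10, -8, 3) = (3, 4, -11), w · n = -390.
Distance = |w · n| / |n| = |-390| / √1764 ≈ 9.286.

9.286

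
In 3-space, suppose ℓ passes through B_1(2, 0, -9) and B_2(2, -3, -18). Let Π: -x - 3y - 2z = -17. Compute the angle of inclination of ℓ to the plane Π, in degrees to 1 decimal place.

49.5

A direction vector for ℓ is B_2 − B_1 = (0, -3, -9).
sin θ = |n·v| / (|n||v|) = |27| / (√14 · √90) = 0.76064.
θ ≈ 49.5°.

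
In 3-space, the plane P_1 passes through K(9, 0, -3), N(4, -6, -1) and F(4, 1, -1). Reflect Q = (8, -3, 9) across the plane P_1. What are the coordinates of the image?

KN = (-5, -6, 2), KF = (-5, 1, 2); a normal to P_1 is KN × KF = (-14, 0, -35).
Using K: P_1 has equation -14x - 35z = -21.
λ = (n·Q − d)/|n|² = (-427 − (-21))/1421 = -2/7.
Reflection = Q − 2λn = (8, -3, 9) − (-4/7)·(-14, 0, -35) = (0, -3, -11).

(0, -3, -11)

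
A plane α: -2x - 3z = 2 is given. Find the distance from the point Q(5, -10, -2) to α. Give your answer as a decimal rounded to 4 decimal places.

n·Q − d = (-2)·(5) + (0)·(-10) + (-3)·(-2) − 2 = -6; |n| = √13.
Distance = |-6| / √13 = 6/√13 ≈ 1.6641.

1.6641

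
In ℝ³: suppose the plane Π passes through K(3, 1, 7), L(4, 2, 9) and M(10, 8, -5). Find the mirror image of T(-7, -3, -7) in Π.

(-1, -9, -7)

KL = (1, 1, 2), KM = (7, 7, -12); a normal to Π is KL × KM = (-26, 26, 0).
Using K: Π has equation -26x + 26y = -52.
λ = (n·T − d)/|n|² = (104 − (-52))/1352 = 3/26.
Reflection = T − 2λn = (-7, -3, -7) − (3/13)·(-26, 26, 0) = (-1, -9, -7).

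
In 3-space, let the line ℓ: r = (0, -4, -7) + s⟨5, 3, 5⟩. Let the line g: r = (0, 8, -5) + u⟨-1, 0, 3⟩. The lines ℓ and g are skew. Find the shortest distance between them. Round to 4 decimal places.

Common perpendicular direction n = (5, 3, 5) × (-1, 0, 3) = (9, -20, 3).
With w = (0, 8, -5) − (0, -4, -7) = (0, 12, 2), w · n = -234.
Distance = |w · n| / |n| = |-234| / √490 ≈ 10.5710.

10.5710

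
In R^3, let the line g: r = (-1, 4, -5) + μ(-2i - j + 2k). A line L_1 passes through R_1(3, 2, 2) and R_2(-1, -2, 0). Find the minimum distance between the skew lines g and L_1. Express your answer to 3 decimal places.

A direction vector for L_1 is R_2 − R_1 = (-4, -4, -2).
Common perpendicular direction n = (-2, -1, 2) × (-4, -4, -2) = (10, -12, 4).
With w = (3, 2, 2) − (-1, 4, -5) = (4, -2, 7), w · n = 92.
Distance = |w · n| / |n| = |92| / √260 ≈ 5.706.

5.706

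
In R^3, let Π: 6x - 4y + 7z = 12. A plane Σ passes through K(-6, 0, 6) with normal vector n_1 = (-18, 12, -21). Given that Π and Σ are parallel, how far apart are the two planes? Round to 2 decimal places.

Σ: n_1·r = n_1·K gives -18x + 12y - 21z = -18.
Rescale Σ by 1/(-3): 6x - 4y + 7z = 6. Then distance = |12 − 6| / √101 ≈ 0.60.

0.60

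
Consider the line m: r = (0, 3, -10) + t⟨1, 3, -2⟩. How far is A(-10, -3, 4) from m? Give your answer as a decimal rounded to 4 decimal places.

Taking (0, 3, -10) on m with direction v = (1, 3, -2): w = A − (0, 3, -10) = (-10, -6, 14), and w × v = (-30, -6, -24).
Distance = |w × v| / |v| = √1512 / √14 ≈ 10.3923.

10.3923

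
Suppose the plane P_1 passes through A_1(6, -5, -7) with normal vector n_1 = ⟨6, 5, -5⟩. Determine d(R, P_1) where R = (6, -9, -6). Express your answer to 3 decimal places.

P_1: n_1·r = n_1·A_1 gives 6x + 5y - 5z = 46.
n·R − d = (6)·(6) + (5)·(-9) + (-5)·(-6) − 46 = -25; |n| = √86.
Distance = |-25| / √86 = 25/√86 ≈ 2.696.

2.696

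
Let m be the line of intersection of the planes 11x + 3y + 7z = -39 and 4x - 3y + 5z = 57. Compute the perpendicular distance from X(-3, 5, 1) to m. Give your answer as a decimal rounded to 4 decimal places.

19.0258

Direction of m: (11, 3, 7) × (4, -3, 5) = (36, -27, -45).
A point on m: solving the two plane equations with x = -6 gives (-6, -12, 9).
Taking (-6, -12, 9) on m with direction v = (36, -27, -45): w = X − (-6, -12, 9) = (3, 17, -8), and w × v = (-981, -153, -693).
Distance = |w × v| / |v| = √1466019 / √4050 ≈ 19.0258.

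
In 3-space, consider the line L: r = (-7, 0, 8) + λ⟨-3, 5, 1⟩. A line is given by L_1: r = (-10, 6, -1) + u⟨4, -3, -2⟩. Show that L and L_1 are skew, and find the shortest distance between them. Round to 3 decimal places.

Common perpendicular direction n = (-3, 5, 1) × (4, -3, -2) = (-7, -2, -11).
With w = (-10, 6, -1) − (-7, 0, 8) = (-3, 6, -9), w · n = 108.
Since n ≠ 0 the lines are not parallel, and w · n = 108 ≠ 0 so they do not intersect; hence they are skew.
Distance = |w · n| / |n| = |108| / √174 ≈ 8.187.

8.187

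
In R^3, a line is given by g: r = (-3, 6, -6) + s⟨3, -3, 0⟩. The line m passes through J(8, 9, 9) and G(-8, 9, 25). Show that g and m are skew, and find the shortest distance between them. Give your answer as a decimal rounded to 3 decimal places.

16.743

A direction vector for m is G − J = (-16, 0, 16).
Common perpendicular direction n = (3, -3, 0) × (-16, 0, 16) = (-48, -48, -48).
With w = (8, 9, 9) − (-3, 6, -6) = (11, 3, 15), w · n = -1392.
Since n ≠ 0 the lines are not parallel, and w · n = -1392 ≠ 0 so they do not intersect; hence they are skew.
Distance = |w · n| / |n| = |-1392| / √6912 ≈ 16.743.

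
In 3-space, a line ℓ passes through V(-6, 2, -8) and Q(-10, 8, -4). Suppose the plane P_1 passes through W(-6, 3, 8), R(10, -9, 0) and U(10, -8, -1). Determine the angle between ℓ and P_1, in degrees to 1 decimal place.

A direction vector for ℓ is Q − V = (-4, 6, 4).
WR = (16, -12, -8), WU = (16, -11, -9); a normal to P_1 is WR × WU = (20, 16, 16).
Using W: P_1 has equation 20x + 16y + 16z = 56.
sin θ = |n·v| / (|n||v|) = |80| / (√912 · √68) = 0.32125.
θ ≈ 18.7°.

18.7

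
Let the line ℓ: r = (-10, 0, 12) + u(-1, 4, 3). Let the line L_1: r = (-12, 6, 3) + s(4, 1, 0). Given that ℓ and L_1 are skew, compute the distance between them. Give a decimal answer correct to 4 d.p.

10.9875

Common perpendicular direction n = (-1, 4, 3) × (4, 1, 0) = (-3, 12, -17).
With w = (-12, 6, 3) − (-10, 0, 12) = (-2, 6, -9), w · n = 231.
Distance = |w · n| / |n| = |231| / √442 ≈ 10.9875.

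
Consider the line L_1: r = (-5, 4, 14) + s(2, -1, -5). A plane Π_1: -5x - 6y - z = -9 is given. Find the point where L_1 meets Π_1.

(3, 0, -6)

Substitute r = (-5, 4, 14) + t(2, -1, -5) into the plane: -13 + 1t = -9, so t = 4.
Intersection: (-5, 4, 14) + 4·(2, -1, -5) = (3, 0, -6).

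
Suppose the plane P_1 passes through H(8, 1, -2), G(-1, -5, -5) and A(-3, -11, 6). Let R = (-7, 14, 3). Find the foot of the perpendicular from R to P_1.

(5, -1, -3)

HG = (-9, -6, -3), HA = (-11, -12, 8); a normal to P_1 is HG × HA = (-84, 105, 42).
Using H: P_1 has equation -84x + 105y + 42z = -651.
Foot = R − λn with λ = (n·R − d)/|n|² = (2184 − (-651))/19845 = 1/7.
Foot = (-7, 14, 3) − (1/7)·(-84, 105, 42) = (5, -1, -3).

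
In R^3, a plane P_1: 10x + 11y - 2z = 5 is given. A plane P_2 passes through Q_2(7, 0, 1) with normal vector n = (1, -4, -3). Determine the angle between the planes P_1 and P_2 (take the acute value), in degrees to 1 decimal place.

68.5

P_2: n·r = n·Q_2 gives x - 4y - 3z = 4.
cos θ = |n₁·n₂| / (|n₁||n₂|) = |-28| / (√225 · √26).
θ = arccos(0.36608) ≈ 68.5°.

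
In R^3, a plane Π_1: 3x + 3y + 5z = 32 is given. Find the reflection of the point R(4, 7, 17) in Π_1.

(-8, -5, -3)

λ = (n·R − d)/|n|² = (118 − 32)/43 = 2.
Reflection = R − 2λn = (4, 7, 17) − 4·(3, 3, 5) = (-8, -5, -3).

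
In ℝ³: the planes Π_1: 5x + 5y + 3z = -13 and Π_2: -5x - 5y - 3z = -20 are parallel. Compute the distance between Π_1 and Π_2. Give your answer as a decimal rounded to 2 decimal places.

Rescale Π_2 by 1/(-1): 5x + 5y + 3z = 20. Then distance = |-13 − 20| / √59 ≈ 4.30.

4.30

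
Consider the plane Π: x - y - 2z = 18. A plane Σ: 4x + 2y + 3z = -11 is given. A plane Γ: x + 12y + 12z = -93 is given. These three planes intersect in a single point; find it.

Solving the 3×3 linear system x - y - 2z = 18, 4x + 2y + 3z = -11, x + 12y + 12z = -93 (e.g. by elimination or Cramer's rule, determinant = -59) gives (3, -1, -7).

(3, -1, -7)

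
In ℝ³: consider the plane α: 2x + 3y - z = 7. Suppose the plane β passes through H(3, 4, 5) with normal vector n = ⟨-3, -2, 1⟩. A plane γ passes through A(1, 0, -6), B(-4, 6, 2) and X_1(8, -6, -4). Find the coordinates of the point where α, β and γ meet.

β: n·r = n·H gives -3x - 2y + z = -12.
AB = (-5, 6, 8), AX_1 = (7, -6, 2); a normal to γ is AB × AX_1 = (60, 66, -12).
Using A: γ has equation 60x + 66y - 12z = 132.
Solving the 3×3 linear system 2x + 3y - z = 7, -3x - 2y + z = -12, 60x + 66y - 12z = 132 (e.g. by elimination or Cramer's rule, determinant = 66) gives (3, -2, -7).

(3, -2, -7)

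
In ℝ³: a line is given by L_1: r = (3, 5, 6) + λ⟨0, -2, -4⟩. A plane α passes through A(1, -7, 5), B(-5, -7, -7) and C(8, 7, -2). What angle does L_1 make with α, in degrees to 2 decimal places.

AB = (-6, 0, -12), AC = (7, 14, -7); a normal to α is AB × AC = (168, -126, -84).
Using A: α has equation 168x - 126y - 84z = 630.
sin θ = |n·v| / (|n||v|) = |588| / (√51156 · √20) = 0.58132.
θ ≈ 35.54°.

35.54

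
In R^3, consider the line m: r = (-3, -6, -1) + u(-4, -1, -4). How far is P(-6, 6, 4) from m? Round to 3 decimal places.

12.879

Taking (-3, -6, -1) on m with direction v = (-4, -1, -4): w = P − (-3, -6, -1) = (-3, 12, 5), and w × v = (-43, -32, 51).
Distance = |w × v| / |v| = √5474 / √33 ≈ 12.879.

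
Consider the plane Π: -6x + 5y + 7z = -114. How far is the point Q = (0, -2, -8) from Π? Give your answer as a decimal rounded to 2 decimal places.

4.58

n·Q − d = (-6)·(0) + (5)·(-2) + (7)·(-8) − (-114) = 48; |n| = √110.
Distance = |48| / √110 = 48/√110 ≈ 4.58.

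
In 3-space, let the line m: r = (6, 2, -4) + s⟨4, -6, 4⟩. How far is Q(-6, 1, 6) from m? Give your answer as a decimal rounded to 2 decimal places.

15.65

Taking (6, 2, -4) on m with direction v = (4, -6, 4): w = Q − (6, 2, -4) = (-12, -1, 10), and w × v = (56, 88, 76).
Distance = |w × v| / |v| = √16656 / √68 ≈ 15.65.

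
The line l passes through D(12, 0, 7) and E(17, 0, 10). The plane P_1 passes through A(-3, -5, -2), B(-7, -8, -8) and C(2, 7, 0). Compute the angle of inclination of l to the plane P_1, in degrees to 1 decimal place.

A direction vector for l is E − D = (5, 0, 3).
AB = (-4, -3, -6), AC = (5, 12, 2); a normal to P_1 is AB × AC = (66, -22, -33).
Using A: P_1 has equation 66x - 22y - 33z = -22.
sin θ = |n·v| / (|n||v|) = |231| / (√5929 · √34) = 0.51450.
θ ≈ 31.0°.

31.0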